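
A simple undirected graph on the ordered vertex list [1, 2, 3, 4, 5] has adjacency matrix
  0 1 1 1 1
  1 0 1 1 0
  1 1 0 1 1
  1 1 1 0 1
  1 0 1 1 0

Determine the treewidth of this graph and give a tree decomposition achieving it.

Treewidth 3.
One such decomposition:
Bags: B1 = {1, 2, 3, 4}  B2 = {1, 3, 4, 5}
Tree: B1–B2

Each bag holds 4 vertices, so the decomposition has width 3, which upper-bounds the treewidth. On the other hand G contains the 4-clique {1, 2, 3, 4}. A clique must lie in a single bag of any decomposition, so no decomposition can have width below 3. Hence tw(G) = 3 exactly.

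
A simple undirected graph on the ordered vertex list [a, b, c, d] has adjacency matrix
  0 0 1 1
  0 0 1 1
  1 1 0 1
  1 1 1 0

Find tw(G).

A width-2 tree decomposition is:
Bags: B1 = {b, c, d}  B2 = {a, c, d}
Tree: B1–B2
The largest bag has 3 vertices, giving width 2; this decomposition certifies tw(G) ≤ 2. On the other hand G contains the 3-clique {a, c, d}. A clique must lie in a single bag of any decomposition, so no decomposition can have width below 2. Therefore the treewidth is 2.

2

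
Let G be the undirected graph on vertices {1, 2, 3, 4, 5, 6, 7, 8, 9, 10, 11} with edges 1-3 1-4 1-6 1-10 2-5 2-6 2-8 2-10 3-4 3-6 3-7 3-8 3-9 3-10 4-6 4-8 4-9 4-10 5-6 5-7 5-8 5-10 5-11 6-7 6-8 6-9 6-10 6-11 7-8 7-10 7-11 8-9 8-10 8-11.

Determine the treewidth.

A width-4 tree decomposition is:
Bags: B1 = {3, 4, 6, 8, 10}  B2 = {1, 3, 4, 6, 10}  B3 = {3, 6, 7, 8, 10}  B4 = {5, 6, 7, 8, 10}  B5 = {2, 5, 6, 8, 10}  B6 = {3, 4, 6, 8, 9}  B7 = {5, 6, 7, 8, 11}
Tree: B1–B2, B1–B3, B3–B4, B4–B5, B1–B6, B4–B7
The largest bag has 5 vertices, giving width 4; this decomposition certifies tw(G) ≤ 4. On the other hand G contains the 5-clique {3, 4, 6, 8, 9}. A clique must lie in a single bag of any decomposition, so no decomposition can have width below 4. The upper and lower bounds meet at 4, so that is the treewidth.

4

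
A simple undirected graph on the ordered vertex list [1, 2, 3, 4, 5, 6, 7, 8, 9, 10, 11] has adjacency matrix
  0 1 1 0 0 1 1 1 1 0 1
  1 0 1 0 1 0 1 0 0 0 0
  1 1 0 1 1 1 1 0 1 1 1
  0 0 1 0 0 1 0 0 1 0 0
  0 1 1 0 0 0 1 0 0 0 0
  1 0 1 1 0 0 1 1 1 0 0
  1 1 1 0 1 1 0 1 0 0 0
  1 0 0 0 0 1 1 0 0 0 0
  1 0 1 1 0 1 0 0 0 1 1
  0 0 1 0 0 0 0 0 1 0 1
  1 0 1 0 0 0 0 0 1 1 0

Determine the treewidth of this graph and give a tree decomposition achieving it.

Treewidth 3.
Bags: B1 = {1, 2, 3, 7}  B2 = {1, 3, 6, 7}  B3 = {1, 6, 7, 8}  B4 = {1, 3, 6, 9}  B5 = {3, 4, 6, 9}  B6 = {1, 3, 9, 11}  B7 = {2, 3, 5, 7}  B8 = {3, 9, 10, 11}
Tree: B1–B2, B2–B3, B2–B4, B4–B5, B4–B6, B1–B7, B6–B8

Every bag has size at most 4, so the width is 4 − 1 = 3 and tw(G) ≤ 3. On the other hand G contains the 4-clique {1, 6, 7, 8}. A clique must lie in a single bag of any decomposition, so no decomposition can have width below 3. Combining the bounds, tw(G) = 3.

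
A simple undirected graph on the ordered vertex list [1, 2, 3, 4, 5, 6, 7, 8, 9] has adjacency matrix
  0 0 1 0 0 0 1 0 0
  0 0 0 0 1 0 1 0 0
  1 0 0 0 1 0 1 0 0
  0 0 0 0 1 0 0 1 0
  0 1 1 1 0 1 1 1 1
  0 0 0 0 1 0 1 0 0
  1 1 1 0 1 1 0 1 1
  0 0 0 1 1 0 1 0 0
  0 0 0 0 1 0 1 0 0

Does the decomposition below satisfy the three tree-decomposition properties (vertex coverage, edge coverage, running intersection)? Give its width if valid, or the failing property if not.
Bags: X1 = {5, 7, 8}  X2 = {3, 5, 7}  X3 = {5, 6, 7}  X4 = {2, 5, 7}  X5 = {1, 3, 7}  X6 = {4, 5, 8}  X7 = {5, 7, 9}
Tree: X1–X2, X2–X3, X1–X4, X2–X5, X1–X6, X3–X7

Every vertex of G appears in some bag (union = {1, 2, 3, 4, 5, 6, 7, 8, 9}); every edge is covered by a bag; and for each vertex v the set of bags containing v is connected in the bag tree. The decomposition is therefore valid. The largest bag has 3 vertices, so the width is 2.

Yes; width 2.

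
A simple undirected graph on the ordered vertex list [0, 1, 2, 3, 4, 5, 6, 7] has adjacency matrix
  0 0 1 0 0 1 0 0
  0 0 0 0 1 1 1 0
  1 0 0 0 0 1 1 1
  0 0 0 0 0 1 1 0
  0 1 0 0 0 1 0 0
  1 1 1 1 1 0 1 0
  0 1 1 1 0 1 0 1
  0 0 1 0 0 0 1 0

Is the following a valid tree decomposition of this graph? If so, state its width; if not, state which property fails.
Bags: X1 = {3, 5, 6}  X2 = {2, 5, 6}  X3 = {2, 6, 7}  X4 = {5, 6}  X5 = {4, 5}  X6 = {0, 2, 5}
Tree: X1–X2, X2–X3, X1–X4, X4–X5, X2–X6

No — vertex 1 appears in no bag.

A tree decomposition must satisfy three properties: every vertex lies in some bag; for every edge, both endpoints lie together in some bag; and for every vertex, the bags containing it form a connected subtree. Here vertex 1 appears in no bag, so the decomposition is invalid.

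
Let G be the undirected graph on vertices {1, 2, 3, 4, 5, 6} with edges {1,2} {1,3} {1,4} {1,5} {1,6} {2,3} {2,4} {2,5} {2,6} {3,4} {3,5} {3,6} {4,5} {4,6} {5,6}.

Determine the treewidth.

5

A width-5 tree decomposition is:
Bags: B1 = {1, 2, 3, 4, 5, 6}
Tree: (single bag)
A single bag containing all 6 vertices is trivially a valid decomposition of width 5. For the lower bound, the 6 vertices {1, 2, 3, 4, 5, 6} are pairwise adjacent, and any tree decomposition puts a clique entirely inside one bag — forcing width ≥ 5. Therefore the treewidth is 5.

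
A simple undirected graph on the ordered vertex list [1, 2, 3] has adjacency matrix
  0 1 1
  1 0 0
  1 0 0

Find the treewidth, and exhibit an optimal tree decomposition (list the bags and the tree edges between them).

Treewidth 1.
One optimal decomposition is:
Bags: B1 = {1, 3}  B2 = {1, 2}
Tree: B1–B2

The largest bag has 2 vertices, giving width 1; this decomposition certifies tw(G) ≤ 1. Since G has at least one edge (e.g. 3–1), it is not an edgeless graph, so tw(G) ≥ 1. Combining the bounds, tw(G) = 1.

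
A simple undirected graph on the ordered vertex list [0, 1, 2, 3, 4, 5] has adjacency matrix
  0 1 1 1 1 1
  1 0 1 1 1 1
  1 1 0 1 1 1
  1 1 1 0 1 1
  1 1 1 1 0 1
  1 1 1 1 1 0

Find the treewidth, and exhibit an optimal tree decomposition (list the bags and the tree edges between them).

Treewidth 5.
One such decomposition:
Bags: B1 = {0, 1, 2, 3, 4, 5}
Tree: (single bag)

A single bag containing all 6 vertices is trivially a valid decomposition of width 5. Conversely, {0, 1, 2, 3, 4, 5} is a clique of size 6, and the vertices of any clique must share a bag in every tree decomposition; so some bag has ≥ 6 vertices and tw(G) ≥ 5. The upper and lower bounds meet at 5, so that is the treewidth.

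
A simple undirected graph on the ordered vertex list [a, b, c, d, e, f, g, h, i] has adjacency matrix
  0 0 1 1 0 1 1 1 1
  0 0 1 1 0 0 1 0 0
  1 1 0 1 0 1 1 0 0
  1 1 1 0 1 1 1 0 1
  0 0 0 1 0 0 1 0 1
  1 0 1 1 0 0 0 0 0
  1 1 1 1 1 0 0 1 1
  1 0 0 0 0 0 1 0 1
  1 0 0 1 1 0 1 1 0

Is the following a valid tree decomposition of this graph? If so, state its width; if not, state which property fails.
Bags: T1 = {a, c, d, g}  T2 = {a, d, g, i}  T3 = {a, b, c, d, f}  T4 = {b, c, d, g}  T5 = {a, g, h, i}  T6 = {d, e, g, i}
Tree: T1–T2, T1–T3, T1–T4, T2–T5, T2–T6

A tree decomposition must satisfy three properties: every vertex lies in some bag; for every edge, both endpoints lie together in some bag; and for every vertex, the bags containing it form a connected subtree. Here bags containing vertex b are not connected in the tree, so the decomposition is invalid.

No — bags containing vertex b are not connected in the tree.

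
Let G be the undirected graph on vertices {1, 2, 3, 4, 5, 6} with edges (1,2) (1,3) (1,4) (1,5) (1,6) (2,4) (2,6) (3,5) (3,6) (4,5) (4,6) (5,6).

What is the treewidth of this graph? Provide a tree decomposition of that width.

Treewidth 3.
One such decomposition:
Bags: B1 = {1, 4, 5, 6}  B2 = {1, 3, 5, 6}  B3 = {1, 2, 4, 6}
Tree: B1–B2, B1–B3

The largest bag has 4 vertices, giving width 3; this decomposition certifies tw(G) ≤ 3. Conversely, {1, 3, 5, 6} is a clique of size 4, and the vertices of any clique must share a bag in every tree decomposition; so some bag has ≥ 4 vertices and tw(G) ≥ 3. Hence tw(G) = 3 exactly.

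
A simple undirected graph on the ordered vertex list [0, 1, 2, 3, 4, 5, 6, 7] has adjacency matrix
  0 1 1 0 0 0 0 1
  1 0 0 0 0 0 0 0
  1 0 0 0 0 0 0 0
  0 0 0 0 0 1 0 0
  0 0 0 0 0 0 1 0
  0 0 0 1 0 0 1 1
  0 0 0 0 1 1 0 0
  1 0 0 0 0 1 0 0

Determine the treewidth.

1

A width-1 tree decomposition is:
Bags: B1 = {0, 7}  B2 = {5, 7}  B3 = {0, 1}  B4 = {3, 5}  B5 = {5, 6}  B6 = {4, 6}  B7 = {0, 2}
Tree: B1–B2, B1–B3, B2–B4, B4–B5, B5–B6, B3–B7
Each bag holds 2 vertices, so the decomposition has width 1, which upper-bounds the treewidth. Since G has at least one edge (e.g. 7–0), it is not an edgeless graph, so tw(G) ≥ 1. The upper and lower bounds meet at 1, so that is the treewidth.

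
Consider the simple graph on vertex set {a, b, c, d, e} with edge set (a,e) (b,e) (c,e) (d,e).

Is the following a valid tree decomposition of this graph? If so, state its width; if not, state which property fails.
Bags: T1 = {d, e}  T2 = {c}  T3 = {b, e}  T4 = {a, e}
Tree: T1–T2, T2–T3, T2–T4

No — edge (e,c) lies in no bag.

A tree decomposition must satisfy three properties: every vertex lies in some bag; for every edge, both endpoints lie together in some bag; and for every vertex, the bags containing it form a connected subtree. Here edge (e,c) lies in no bag, so the decomposition is invalid.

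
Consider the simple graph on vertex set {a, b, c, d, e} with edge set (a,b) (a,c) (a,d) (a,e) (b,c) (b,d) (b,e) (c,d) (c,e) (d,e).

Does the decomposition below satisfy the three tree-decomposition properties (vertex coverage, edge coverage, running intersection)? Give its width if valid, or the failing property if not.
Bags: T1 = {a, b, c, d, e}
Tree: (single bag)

Checking the three conditions: (i) the bags cover all of {a, b, c, d, e}; (ii) for each edge, some bag contains both endpoints; (iii) the bags containing any fixed vertex form a subtree. All hold, so the decomposition is valid with width 5 − 1 = 4.

Yes; width 4.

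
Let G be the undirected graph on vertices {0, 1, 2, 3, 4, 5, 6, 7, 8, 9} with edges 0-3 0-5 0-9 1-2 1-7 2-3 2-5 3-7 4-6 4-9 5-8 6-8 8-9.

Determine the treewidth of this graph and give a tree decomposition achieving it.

Every bag has size at most 3, so the width is 3 − 1 = 2 and tw(G) ≤ 2. The edges 1–7–3–2–1 form a cycle, so G is not a tree and its treewidth is at least 2. Combining the bounds, tw(G) = 2.

Treewidth 2.
One such decomposition:
Bags: B1 = {1, 2, 7}  B2 = {2, 3, 7}  B3 = {2, 3, 5}  B4 = {0, 3, 5}  B5 = {0, 5, 8}  B6 = {0, 8, 9}  B7 = {6, 8, 9}  B8 = {4, 6, 9}
Tree: B1–B2, B2–B3, B3–B4, B4–B5, B5–B6, B6–B7, B7–B8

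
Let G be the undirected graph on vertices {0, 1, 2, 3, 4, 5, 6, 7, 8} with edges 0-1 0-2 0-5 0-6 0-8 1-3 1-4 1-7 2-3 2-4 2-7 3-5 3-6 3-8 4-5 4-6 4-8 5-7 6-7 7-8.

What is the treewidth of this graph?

A width-4 tree decomposition is:
Bags: B1 = {0, 3, 4, 5, 7}  B2 = {0, 3, 4, 7, 8}  B3 = {0, 3, 4, 6, 7}  B4 = {0, 1, 3, 4, 7}  B5 = {0, 2, 3, 4, 7}
Tree: B1–B2, B2–B3, B3–B4, B4–B5
Each bag holds 5 vertices, so the decomposition has width 4, which upper-bounds the treewidth. For the lower bound: the 5 vertex sets {5,7}, {0,8}, {4,6}, {3}, {1} are disjoint, each induces a connected subgraph, and every pair is joined by at least one edge of G. Contracting each set to a single vertex therefore yields K_{5} as a minor, and since treewidth is minor-monotone, tw(G) ≥ tw(K_{5}) = 4. Combining the bounds, tw(G) = 4.

4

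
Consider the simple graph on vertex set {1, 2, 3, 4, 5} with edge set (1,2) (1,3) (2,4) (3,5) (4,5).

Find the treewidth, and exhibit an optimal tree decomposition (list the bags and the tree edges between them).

Treewidth 2.
One such decomposition:
Bags: B1 = {1, 2, 3}  B2 = {2, 3, 4}  B3 = {3, 4, 5}
Tree: B1–B2, B2–B3

Each bag holds 3 vertices, so the decomposition has width 2, which upper-bounds the treewidth. The edges 3–1–2–4–5–3 form a cycle, so G is not a tree and its treewidth is at least 2. The upper and lower bounds meet at 2, so that is the treewidth.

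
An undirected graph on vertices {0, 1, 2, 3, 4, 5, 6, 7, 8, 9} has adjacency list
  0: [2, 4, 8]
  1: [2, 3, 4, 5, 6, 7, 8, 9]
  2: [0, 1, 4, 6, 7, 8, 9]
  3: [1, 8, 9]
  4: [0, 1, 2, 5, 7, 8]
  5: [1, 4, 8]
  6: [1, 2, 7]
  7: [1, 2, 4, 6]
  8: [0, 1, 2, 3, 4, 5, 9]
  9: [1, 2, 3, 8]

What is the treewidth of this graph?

A width-3 tree decomposition is:
Bags: B1 = {1, 3, 8, 9}  B2 = {1, 2, 8, 9}  B3 = {1, 2, 4, 8}  B4 = {1, 4, 5, 8}  B5 = {1, 2, 4, 7}  B6 = {1, 2, 6, 7}  B7 = {0, 2, 4, 8}
Tree: B1–B2, B2–B3, B3–B4, B3–B5, B5–B6, B3–B7
The largest bag has 4 vertices, giving width 3; this decomposition certifies tw(G) ≤ 3. For the lower bound, the 4 vertices {0, 2, 4, 8} are pairwise adjacent, and any tree decomposition puts a clique entirely inside one bag — forcing width ≥ 3. Combining the bounds, tw(G) = 3.

3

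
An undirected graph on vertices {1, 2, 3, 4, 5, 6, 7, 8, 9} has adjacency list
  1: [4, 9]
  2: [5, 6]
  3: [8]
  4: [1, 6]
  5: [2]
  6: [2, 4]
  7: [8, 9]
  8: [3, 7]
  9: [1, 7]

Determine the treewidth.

1

A width-1 tree decomposition is:
Bags: B1 = {3, 8}  B2 = {7, 8}  B3 = {7, 9}  B4 = {1, 9}  B5 = {1, 4}  B6 = {4, 6}  B7 = {2, 6}  B8 = {2, 5}
Tree: B1–B2, B2–B3, B3–B4, B4–B5, B5–B6, B6–B7, B7–B8
The largest bag has 2 vertices, giving width 1; this decomposition certifies tw(G) ≤ 1. G has an edge, so its treewidth is at least 1. The upper and lower bounds meet at 1, so that is the treewidth.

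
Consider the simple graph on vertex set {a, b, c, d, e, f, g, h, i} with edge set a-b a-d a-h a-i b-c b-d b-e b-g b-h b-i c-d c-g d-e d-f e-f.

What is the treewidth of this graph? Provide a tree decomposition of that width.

Treewidth 2.
One optimal decomposition is:
Bags: B1 = {b, c, d}  B2 = {b, d, e}  B3 = {a, b, d}  B4 = {d, e, f}  B5 = {a, b, i}  B6 = {b, c, g}  B7 = {a, b, h}
Tree: B1–B2, B1–B3, B2–B4, B3–B5, B1–B6, B5–B7

Each bag holds 3 vertices, so the decomposition has width 2, which upper-bounds the treewidth. For the lower bound, the 3 vertices {d, e, f} are pairwise adjacent, and any tree decomposition puts a clique entirely inside one bag — forcing width ≥ 2. Hence tw(G) = 2 exactly.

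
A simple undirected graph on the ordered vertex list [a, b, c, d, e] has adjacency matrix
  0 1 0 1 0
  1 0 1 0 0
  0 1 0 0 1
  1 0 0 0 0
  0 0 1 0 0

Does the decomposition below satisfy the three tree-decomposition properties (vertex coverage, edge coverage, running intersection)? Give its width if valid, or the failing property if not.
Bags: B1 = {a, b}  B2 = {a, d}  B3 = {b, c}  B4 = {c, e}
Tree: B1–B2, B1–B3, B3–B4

Yes; width 1.

Vertex coverage: the bags together contain {a, b, c, d, e}, the full vertex set. Edge coverage: each edge of G has both endpoints in at least one bag. Running intersection: for every vertex, the bags containing it form a connected subtree. All three properties hold, so this is a valid tree decomposition of width max|bag| − 1 = 1, and hence tw(G) ≤ 1.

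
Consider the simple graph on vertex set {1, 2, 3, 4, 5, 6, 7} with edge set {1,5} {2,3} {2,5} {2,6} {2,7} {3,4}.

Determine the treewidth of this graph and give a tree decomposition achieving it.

Treewidth 1.
One optimal decomposition is:
Bags: B1 = {2, 5}  B2 = {2, 7}  B3 = {2, 3}  B4 = {2, 6}  B5 = {1, 5}  B6 = {3, 4}
Tree: B1–B2, B2–B3, B2–B4, B1–B5, B3–B6

The largest bag has 2 vertices, giving width 1; this decomposition certifies tw(G) ≤ 1. Since G has at least one edge (e.g. 5–2), it is not an edgeless graph, so tw(G) ≥ 1. The upper and lower bounds meet at 1, so that is the treewidth.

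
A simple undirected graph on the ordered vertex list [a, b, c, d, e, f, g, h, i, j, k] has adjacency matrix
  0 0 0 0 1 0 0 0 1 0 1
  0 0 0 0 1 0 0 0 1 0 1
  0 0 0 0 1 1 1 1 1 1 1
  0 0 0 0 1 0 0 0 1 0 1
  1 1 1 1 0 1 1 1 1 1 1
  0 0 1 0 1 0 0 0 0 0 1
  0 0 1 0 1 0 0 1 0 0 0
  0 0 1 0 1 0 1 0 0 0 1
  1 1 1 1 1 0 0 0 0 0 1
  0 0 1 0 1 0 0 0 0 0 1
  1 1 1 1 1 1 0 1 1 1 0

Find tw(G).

3

A width-3 tree decomposition is:
Bags: B1 = {c, e, j, k}  B2 = {c, e, i, k}  B3 = {c, e, h, k}  B4 = {a, e, i, k}  B5 = {d, e, i, k}  B6 = {b, e, i, k}  B7 = {c, e, g, h}  B8 = {c, e, f, k}
Tree: B1–B2, B1–B3, B2–B4, B4–B5, B4–B6, B3–B7, B1–B8
The largest bag has 4 vertices, giving width 3; this decomposition certifies tw(G) ≤ 3. For the lower bound, the 4 vertices {c, e, g, h} are pairwise adjacent, and any tree decomposition puts a clique entirely inside one bag — forcing width ≥ 3. The upper and lower bounds meet at 3, so that is the treewidth.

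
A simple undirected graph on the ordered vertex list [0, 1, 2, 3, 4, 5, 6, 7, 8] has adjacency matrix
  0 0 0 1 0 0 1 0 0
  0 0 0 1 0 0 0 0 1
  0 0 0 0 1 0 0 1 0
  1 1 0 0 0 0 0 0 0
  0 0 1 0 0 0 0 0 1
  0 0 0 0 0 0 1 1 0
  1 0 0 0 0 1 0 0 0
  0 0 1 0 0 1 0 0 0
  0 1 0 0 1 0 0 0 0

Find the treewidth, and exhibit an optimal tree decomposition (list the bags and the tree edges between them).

Treewidth 2.
Bags: B1 = {5, 6, 7}  B2 = {0, 6, 7}  B3 = {0, 3, 7}  B4 = {1, 3, 7}  B5 = {1, 7, 8}  B6 = {4, 7, 8}  B7 = {2, 4, 7}
Tree: B1–B2, B2–B3, B3–B4, B4–B5, B5–B6, B6–B7

Every bag has size at most 3, so the width is 3 − 1 = 2 and tw(G) ≤ 2. Since 7–5–6–0–3–1–8–4–2–7 is a cycle in G, G is not acyclic. Forests are exactly the graphs of treewidth ≤ 1, so tw(G) ≥ 2. Therefore the treewidth is 2.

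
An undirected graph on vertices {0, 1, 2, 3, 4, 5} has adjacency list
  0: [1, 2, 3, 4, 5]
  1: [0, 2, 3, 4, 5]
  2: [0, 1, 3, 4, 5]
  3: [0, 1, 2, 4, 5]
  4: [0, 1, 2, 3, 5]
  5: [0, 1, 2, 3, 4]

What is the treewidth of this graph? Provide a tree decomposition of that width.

Treewidth 5.
One optimal decomposition is:
Bags: B1 = {0, 1, 2, 3, 4, 5}
Tree: (single bag)

With just one bag of size 6, the width is 6 − 1 = 5, so tw(G) ≤ 5. On the other hand G contains the 6-clique {0, 1, 2, 3, 4, 5}. A clique must lie in a single bag of any decomposition, so no decomposition can have width below 5. Combining the bounds, tw(G) = 5.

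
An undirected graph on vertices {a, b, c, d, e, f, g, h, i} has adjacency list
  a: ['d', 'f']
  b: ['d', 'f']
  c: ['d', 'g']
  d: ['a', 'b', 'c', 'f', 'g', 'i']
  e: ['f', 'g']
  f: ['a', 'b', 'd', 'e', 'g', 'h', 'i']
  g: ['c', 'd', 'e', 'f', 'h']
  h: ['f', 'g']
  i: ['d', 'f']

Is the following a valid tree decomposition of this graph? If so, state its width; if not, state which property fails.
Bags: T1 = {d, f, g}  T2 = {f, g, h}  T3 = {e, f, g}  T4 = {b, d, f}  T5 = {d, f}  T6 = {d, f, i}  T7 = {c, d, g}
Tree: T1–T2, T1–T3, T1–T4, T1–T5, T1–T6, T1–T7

A tree decomposition must satisfy three properties: every vertex lies in some bag; for every edge, both endpoints lie together in some bag; and for every vertex, the bags containing it form a connected subtree. Here vertex a appears in no bag, so the decomposition is invalid.

No — vertex a appears in no bag.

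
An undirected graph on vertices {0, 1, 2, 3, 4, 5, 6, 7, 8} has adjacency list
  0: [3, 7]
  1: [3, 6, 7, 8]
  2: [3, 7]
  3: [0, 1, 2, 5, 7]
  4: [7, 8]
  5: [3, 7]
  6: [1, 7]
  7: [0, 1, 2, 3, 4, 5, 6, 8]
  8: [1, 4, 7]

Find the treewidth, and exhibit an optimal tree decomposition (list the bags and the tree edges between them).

Treewidth 2.
One such decomposition:
Bags: B1 = {1, 3, 7}  B2 = {2, 3, 7}  B3 = {0, 3, 7}  B4 = {1, 7, 8}  B5 = {3, 5, 7}  B6 = {1, 6, 7}  B7 = {4, 7, 8}
Tree: B1–B2, B2–B3, B1–B4, B3–B5, B1–B6, B4–B7

The largest bag has 3 vertices, giving width 2; this decomposition certifies tw(G) ≤ 2. On the other hand G contains the 3-clique {1, 7, 8}. A clique must lie in a single bag of any decomposition, so no decomposition can have width below 2. Hence tw(G) = 2 exactly.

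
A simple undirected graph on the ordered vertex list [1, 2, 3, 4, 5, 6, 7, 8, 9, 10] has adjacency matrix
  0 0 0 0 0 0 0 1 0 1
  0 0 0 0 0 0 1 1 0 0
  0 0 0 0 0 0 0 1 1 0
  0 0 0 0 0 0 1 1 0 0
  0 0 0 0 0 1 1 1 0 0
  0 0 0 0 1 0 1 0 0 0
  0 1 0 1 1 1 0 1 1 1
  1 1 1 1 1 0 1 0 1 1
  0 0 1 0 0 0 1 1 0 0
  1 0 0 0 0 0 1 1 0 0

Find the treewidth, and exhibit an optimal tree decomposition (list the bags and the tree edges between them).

Treewidth 2.
One such decomposition:
Bags: B1 = {2, 7, 8}  B2 = {7, 8, 9}  B3 = {3, 8, 9}  B4 = {7, 8, 10}  B5 = {1, 8, 10}  B6 = {4, 7, 8}  B7 = {5, 7, 8}  B8 = {5, 6, 7}
Tree: B1–B2, B2–B3, B1–B4, B4–B5, B1–B6, B1–B7, B7–B8

Each bag holds 3 vertices, so the decomposition has width 2, which upper-bounds the treewidth. On the other hand G contains the 3-clique {1, 8, 10}. A clique must lie in a single bag of any decomposition, so no decomposition can have width below 2. Therefore the treewidth is 2.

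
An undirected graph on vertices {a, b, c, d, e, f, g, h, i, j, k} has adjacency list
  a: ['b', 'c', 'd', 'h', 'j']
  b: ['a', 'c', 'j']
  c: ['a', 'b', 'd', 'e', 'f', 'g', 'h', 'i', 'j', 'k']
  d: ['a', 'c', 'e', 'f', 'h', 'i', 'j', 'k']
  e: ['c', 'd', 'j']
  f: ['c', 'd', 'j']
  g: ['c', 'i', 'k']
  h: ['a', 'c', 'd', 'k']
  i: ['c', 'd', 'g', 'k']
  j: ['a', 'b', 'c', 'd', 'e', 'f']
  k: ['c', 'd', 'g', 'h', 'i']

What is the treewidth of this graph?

A width-3 tree decomposition is:
Bags: B1 = {a, c, d, h}  B2 = {a, c, d, j}  B3 = {c, d, h, k}  B4 = {c, d, e, j}  B5 = {a, b, c, j}  B6 = {c, d, i, k}  B7 = {c, g, i, k}  B8 = {c, d, f, j}
Tree: B1–B2, B1–B3, B2–B4, B2–B5, B3–B6, B6–B7, B2–B8
Every bag has size at most 4, so the width is 4 − 1 = 3 and tw(G) ≤ 3. For the lower bound, the 4 vertices {c, d, e, j} are pairwise adjacent, and any tree decomposition puts a clique entirely inside one bag — forcing width ≥ 3. Therefore the treewidth is 3.

3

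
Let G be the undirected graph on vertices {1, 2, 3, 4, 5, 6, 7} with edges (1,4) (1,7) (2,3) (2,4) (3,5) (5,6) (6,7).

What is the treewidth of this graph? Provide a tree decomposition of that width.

Every bag has size at most 3, so the width is 3 − 1 = 2 and tw(G) ≤ 2. The edges 6–7–1–4–2–3–5–6 form a cycle, so G is not a tree and its treewidth is at least 2. Therefore the treewidth is 2.

Treewidth 2.
Bags: B1 = {1, 6, 7}  B2 = {1, 4, 6}  B3 = {2, 4, 6}  B4 = {2, 3, 6}  B5 = {3, 5, 6}
Tree: B1–B2, B2–B3, B3–B4, B4–B5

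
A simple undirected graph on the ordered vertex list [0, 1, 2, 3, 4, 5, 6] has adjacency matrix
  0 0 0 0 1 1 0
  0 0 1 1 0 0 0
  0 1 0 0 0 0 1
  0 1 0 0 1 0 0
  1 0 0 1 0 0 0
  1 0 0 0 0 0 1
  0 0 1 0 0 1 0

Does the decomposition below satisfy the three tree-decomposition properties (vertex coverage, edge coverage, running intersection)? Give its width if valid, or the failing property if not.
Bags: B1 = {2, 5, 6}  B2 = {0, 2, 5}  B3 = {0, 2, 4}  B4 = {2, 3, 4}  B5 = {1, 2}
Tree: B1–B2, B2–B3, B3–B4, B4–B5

A tree decomposition must satisfy three properties: every vertex lies in some bag; for every edge, both endpoints lie together in some bag; and for every vertex, the bags containing it form a connected subtree. Here edge (3,1) lies in no bag, so the decomposition is invalid.

No — edge (3,1) lies in no bag.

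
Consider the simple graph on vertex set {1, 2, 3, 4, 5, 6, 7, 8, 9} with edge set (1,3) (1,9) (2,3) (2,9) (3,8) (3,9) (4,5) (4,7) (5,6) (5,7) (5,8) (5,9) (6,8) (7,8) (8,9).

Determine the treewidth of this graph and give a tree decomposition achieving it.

The largest bag has 3 vertices, giving width 2; this decomposition certifies tw(G) ≤ 2. On the other hand G contains the 3-clique {1, 3, 9}. A clique must lie in a single bag of any decomposition, so no decomposition can have width below 2. Combining the bounds, tw(G) = 2.

Treewidth 2.
Bags: B1 = {5, 7, 8}  B2 = {4, 5, 7}  B3 = {5, 8, 9}  B4 = {3, 8, 9}  B5 = {1, 3, 9}  B6 = {5, 6, 8}  B7 = {2, 3, 9}
Tree: B1–B2, B1–B3, B3–B4, B4–B5, B3–B6, B5–B7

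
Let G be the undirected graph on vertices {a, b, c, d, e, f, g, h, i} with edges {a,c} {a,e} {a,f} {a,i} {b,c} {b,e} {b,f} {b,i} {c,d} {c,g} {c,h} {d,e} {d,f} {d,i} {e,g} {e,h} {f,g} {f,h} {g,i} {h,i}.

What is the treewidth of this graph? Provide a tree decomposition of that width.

Each bag holds 5 vertices, so the decomposition has width 4, which upper-bounds the treewidth. For the lower bound: the 5 vertex sets {a,i}, {d,e}, {f,h}, {c}, {g} are disjoint, each induces a connected subgraph, and every pair is joined by at least one edge of G. Contracting each set to a single vertex therefore yields K_{5} as a minor, and since treewidth is minor-monotone, tw(G) ≥ tw(K_{5}) = 4. Therefore the treewidth is 4.

Treewidth 4.
Bags: B1 = {a, c, e, f, i}  B2 = {c, d, e, f, i}  B3 = {c, e, f, h, i}  B4 = {c, e, f, g, i}  B5 = {b, c, e, f, i}
Tree: B1–B2, B2–B3, B3–B4, B4–B5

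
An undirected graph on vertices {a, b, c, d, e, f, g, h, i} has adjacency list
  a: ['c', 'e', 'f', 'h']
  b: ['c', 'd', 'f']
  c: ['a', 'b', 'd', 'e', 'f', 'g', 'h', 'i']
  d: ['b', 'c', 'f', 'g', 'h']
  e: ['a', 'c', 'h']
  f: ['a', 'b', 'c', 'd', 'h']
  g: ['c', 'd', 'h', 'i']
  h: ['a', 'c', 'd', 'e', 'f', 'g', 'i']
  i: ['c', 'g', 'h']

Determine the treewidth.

A width-3 tree decomposition is:
Bags: B1 = {a, c, f, h}  B2 = {c, d, f, h}  B3 = {b, c, d, f}  B4 = {c, d, g, h}  B5 = {a, c, e, h}  B6 = {c, g, h, i}
Tree: B1–B2, B2–B3, B2–B4, B1–B5, B4–B6
The largest bag has 4 vertices, giving width 3; this decomposition certifies tw(G) ≤ 3. For the lower bound, the 4 vertices {c, d, g, h} are pairwise adjacent, and any tree decomposition puts a clique entirely inside one bag — forcing width ≥ 3. Hence tw(G) = 3 exactly.

3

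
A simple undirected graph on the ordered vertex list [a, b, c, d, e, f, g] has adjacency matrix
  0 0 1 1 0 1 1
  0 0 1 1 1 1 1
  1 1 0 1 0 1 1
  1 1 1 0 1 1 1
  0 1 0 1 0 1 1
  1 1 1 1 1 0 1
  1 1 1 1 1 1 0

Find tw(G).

A width-4 tree decomposition is:
Bags: B1 = {b, d, e, f, g}  B2 = {b, c, d, f, g}  B3 = {a, c, d, f, g}
Tree: B1–B2, B2–B3
Each bag holds 5 vertices, so the decomposition has width 4, which upper-bounds the treewidth. For the lower bound, the 5 vertices {b, d, e, f, g} are pairwise adjacent, and any tree decomposition puts a clique entirely inside one bag — forcing width ≥ 4. Therefore the treewidth is 4.

4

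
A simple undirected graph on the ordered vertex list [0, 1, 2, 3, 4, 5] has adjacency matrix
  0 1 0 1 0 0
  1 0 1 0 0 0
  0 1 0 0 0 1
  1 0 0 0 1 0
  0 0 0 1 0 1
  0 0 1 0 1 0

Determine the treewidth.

2

A width-2 tree decomposition is:
Bags: B1 = {0, 1, 2}  B2 = {0, 2, 5}  B3 = {0, 4, 5}  B4 = {0, 3, 4}
Tree: B1–B2, B2–B3, B3–B4
The largest bag has 3 vertices, giving width 2; this decomposition certifies tw(G) ≤ 2. Since 0–1–2–5–4–3–0 is a cycle in G, G is not acyclic. Forests are exactly the graphs of treewidth ≤ 1, so tw(G) ≥ 2. Combining the bounds, tw(G) = 2.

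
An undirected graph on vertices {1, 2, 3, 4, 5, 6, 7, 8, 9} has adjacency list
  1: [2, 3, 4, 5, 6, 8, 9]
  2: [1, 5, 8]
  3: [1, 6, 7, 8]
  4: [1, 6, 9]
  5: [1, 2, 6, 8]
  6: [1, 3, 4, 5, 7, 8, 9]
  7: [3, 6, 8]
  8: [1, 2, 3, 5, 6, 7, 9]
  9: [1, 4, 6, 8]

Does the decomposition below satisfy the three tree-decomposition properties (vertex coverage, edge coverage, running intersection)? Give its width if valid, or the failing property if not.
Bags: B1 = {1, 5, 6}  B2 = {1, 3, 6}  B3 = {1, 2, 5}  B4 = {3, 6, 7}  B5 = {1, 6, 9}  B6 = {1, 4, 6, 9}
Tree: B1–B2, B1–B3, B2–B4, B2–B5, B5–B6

No — vertex 8 appears in no bag.

A tree decomposition must satisfy three properties: every vertex lies in some bag; for every edge, both endpoints lie together in some bag; and for every vertex, the bags containing it form a connected subtree. Here vertex 8 appears in no bag, so the decomposition is invalid.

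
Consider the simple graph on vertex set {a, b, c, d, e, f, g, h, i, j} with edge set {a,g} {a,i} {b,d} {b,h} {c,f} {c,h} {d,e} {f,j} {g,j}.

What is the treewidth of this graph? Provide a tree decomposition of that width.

Treewidth 1.
One such decomposition:
Bags: B1 = {d, e}  B2 = {b, d}  B3 = {b, h}  B4 = {c, h}  B5 = {c, f}  B6 = {f, j}  B7 = {g, j}  B8 = {a, g}  B9 = {a, i}
Tree: B1–B2, B2–B3, B3–B4, B4–B5, B5–B6, B6–B7, B7–B8, B8–B9

Every bag has size at most 2, so the width is 2 − 1 = 1 and tw(G) ≤ 1. Any graph with an edge has treewidth ≥ 1, and G has the edge e–d. The upper and lower bounds meet at 1, so that is the treewidth.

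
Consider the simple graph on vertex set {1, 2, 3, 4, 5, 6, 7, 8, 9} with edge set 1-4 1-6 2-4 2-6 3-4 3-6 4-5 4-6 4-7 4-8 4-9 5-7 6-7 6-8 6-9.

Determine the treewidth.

2

A width-2 tree decomposition is:
Bags: B1 = {2, 4, 6}  B2 = {4, 6, 9}  B3 = {3, 4, 6}  B4 = {4, 6, 7}  B5 = {4, 6, 8}  B6 = {4, 5, 7}  B7 = {1, 4, 6}
Tree: B1–B2, B1–B3, B3–B4, B1–B5, B4–B6, B2–B7
Every bag has size at most 3, so the width is 3 − 1 = 2 and tw(G) ≤ 2. For the lower bound, the 3 vertices {4, 5, 7} are pairwise adjacent, and any tree decomposition puts a clique entirely inside one bag — forcing width ≥ 2. The upper and lower bounds meet at 2, so that is the treewidth.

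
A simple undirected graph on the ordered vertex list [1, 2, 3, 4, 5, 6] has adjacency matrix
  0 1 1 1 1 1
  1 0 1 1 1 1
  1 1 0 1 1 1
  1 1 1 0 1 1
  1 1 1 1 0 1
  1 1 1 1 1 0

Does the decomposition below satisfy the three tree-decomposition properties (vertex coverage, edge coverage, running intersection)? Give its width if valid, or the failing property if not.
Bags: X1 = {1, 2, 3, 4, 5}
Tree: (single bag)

A tree decomposition must satisfy three properties: every vertex lies in some bag; for every edge, both endpoints lie together in some bag; and for every vertex, the bags containing it form a connected subtree. Here vertex 6 appears in no bag, so the decomposition is invalid.

No — vertex 6 appears in no bag.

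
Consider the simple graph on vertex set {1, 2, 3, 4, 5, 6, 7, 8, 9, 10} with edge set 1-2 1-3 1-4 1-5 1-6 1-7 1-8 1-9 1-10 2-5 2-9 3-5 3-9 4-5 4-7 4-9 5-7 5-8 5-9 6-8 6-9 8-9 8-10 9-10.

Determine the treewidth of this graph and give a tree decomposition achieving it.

Treewidth 3.
One such decomposition:
Bags: B1 = {1, 2, 5, 9}  B2 = {1, 4, 5, 9}  B3 = {1, 3, 5, 9}  B4 = {1, 5, 8, 9}  B5 = {1, 6, 8, 9}  B6 = {1, 4, 5, 7}  B7 = {1, 8, 9, 10}
Tree: B1–B2, B2–B3, B2–B4, B4–B5, B2–B6, B5–B7

Each bag holds 4 vertices, so the decomposition has width 3, which upper-bounds the treewidth. Conversely, {1, 8, 9, 10} is a clique of size 4, and the vertices of any clique must share a bag in every tree decomposition; so some bag has ≥ 4 vertices and tw(G) ≥ 3. Therefore the treewidth is 3.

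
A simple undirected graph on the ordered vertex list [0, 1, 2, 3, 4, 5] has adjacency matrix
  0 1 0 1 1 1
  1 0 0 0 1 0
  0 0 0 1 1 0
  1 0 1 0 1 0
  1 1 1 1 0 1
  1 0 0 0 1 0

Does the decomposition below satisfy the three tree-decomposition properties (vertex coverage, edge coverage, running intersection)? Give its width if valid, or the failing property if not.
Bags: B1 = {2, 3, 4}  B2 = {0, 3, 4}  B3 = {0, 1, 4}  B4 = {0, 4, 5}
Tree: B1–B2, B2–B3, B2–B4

Vertex coverage: the bags together contain {0, 1, 2, 3, 4, 5}, the full vertex set. Edge coverage: each edge of G has both endpoints in at least one bag. Running intersection: for every vertex, the bags containing it form a connected subtree. All three properties hold, so this is a valid tree decomposition of width max|bag| − 1 = 2, and hence tw(G) ≤ 2.

Yes; width 2.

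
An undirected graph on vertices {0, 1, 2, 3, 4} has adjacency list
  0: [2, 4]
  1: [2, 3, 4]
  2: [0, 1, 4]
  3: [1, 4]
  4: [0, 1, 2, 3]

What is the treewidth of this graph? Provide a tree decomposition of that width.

Each bag holds 3 vertices, so the decomposition has width 2, which upper-bounds the treewidth. On the other hand G contains the 3-clique {0, 2, 4}. A clique must lie in a single bag of any decomposition, so no decomposition can have width below 2. Combining the bounds, tw(G) = 2.

Treewidth 2.
One optimal decomposition is:
Bags: B1 = {1, 2, 4}  B2 = {0, 2, 4}  B3 = {1, 3, 4}
Tree: B1–B2, B1–B3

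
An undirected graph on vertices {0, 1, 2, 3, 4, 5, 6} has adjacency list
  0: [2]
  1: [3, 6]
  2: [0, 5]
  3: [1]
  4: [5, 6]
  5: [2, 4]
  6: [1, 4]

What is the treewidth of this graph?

1

A width-1 tree decomposition is:
Bags: B1 = {1, 3}  B2 = {1, 6}  B3 = {4, 6}  B4 = {4, 5}  B5 = {2, 5}  B6 = {0, 2}
Tree: B1–B2, B2–B3, B3–B4, B4–B5, B5–B6
The largest bag has 2 vertices, giving width 1; this decomposition certifies tw(G) ≤ 1. Any graph with an edge has treewidth ≥ 1, and G has the edge 3–1. Therefore the treewidth is 1.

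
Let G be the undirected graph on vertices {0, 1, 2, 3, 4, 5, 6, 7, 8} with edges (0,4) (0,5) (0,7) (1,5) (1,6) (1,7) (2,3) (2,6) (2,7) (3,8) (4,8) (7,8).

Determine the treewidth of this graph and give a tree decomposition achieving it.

Treewidth 3.
One optimal decomposition is:
Bags: B1 = {0, 4, 5, 8}  B2 = {0, 5, 7, 8}  B3 = {1, 5, 7, 8}  B4 = {1, 3, 7, 8}  B5 = {1, 2, 3, 7}  B6 = {1, 2, 3, 6}
Tree: B1–B2, B2–B3, B3–B4, B4–B5, B5–B6

Each bag holds 4 vertices, so the decomposition has width 3, which upper-bounds the treewidth. For the lower bound: the 4 vertex sets {0,4,5}, {8}, {7}, {1,2,3,6} are disjoint, each induces a connected subgraph, and every pair is joined by at least one edge of G. Contracting each set to a single vertex therefore yields K_{4} as a minor, and since treewidth is minor-monotone, tw(G) ≥ tw(K_{4}) = 3. Hence tw(G) = 3 exactly.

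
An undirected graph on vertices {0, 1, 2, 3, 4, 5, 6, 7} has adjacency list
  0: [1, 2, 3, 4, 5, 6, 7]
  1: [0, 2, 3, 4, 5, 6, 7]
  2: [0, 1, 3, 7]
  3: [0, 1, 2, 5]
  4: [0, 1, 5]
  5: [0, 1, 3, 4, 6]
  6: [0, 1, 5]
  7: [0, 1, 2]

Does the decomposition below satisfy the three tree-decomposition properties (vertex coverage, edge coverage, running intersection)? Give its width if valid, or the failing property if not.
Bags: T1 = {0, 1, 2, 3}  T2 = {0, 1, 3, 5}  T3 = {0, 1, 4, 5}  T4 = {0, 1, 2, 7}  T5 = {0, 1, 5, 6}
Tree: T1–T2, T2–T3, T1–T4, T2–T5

Yes; width 3.

Checking the three conditions: (i) the bags cover all of {0, 1, 2, 3, 4, 5, 6, 7}; (ii) for each edge, some bag contains both endpoints; (iii) the bags containing any fixed vertex form a subtree. All hold, so the decomposition is valid with width 4 − 1 = 3.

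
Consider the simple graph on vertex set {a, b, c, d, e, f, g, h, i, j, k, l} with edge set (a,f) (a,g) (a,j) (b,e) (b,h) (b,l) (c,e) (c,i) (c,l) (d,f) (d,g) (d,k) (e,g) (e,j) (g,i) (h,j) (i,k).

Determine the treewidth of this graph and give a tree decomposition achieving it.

Every bag has size at most 4, so the width is 4 − 1 = 3 and tw(G) ≤ 3. For the lower bound: the 4 vertex sets {b,h,l}, {c}, {e}, {a,g,i,j} are disjoint, each induces a connected subgraph, and every pair is joined by at least one edge of G. Contracting each set to a single vertex therefore yields K_{4} as a minor, and since treewidth is minor-monotone, tw(G) ≥ tw(K_{4}) = 3. The upper and lower bounds meet at 3, so that is the treewidth.

Treewidth 3.
Bags: B1 = {b, c, h, l}  B2 = {b, c, e, h}  B3 = {c, e, h, j}  B4 = {c, e, i, j}  B5 = {e, g, i, j}  B6 = {a, g, i, j}  B7 = {a, g, i, k}  B8 = {a, d, g, k}  B9 = {a, d, f, k}
Tree: B1–B2, B2–B3, B3–B4, B4–B5, B5–B6, B6–B7, B7–B8, B8–B9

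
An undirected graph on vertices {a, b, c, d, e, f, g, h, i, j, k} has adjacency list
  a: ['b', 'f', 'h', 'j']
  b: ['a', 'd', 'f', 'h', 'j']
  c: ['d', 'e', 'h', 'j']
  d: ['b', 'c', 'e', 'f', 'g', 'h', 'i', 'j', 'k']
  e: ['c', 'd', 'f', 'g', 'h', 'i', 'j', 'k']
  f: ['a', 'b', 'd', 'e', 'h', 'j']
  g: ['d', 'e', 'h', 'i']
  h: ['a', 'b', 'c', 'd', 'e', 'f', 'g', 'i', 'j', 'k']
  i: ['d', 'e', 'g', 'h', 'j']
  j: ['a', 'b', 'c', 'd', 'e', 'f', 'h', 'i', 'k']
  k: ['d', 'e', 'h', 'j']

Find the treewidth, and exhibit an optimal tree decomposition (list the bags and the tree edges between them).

Every bag has size at most 5, so the width is 5 − 1 = 4 and tw(G) ≤ 4. For the lower bound, the 5 vertices {d, e, g, h, i} are pairwise adjacent, and any tree decomposition puts a clique entirely inside one bag — forcing width ≥ 4. The upper and lower bounds meet at 4, so that is the treewidth.

Treewidth 4.
One such decomposition:
Bags: B1 = {d, e, f, h, j}  B2 = {c, d, e, h, j}  B3 = {d, e, h, j, k}  B4 = {d, e, h, i, j}  B5 = {d, e, g, h, i}  B6 = {b, d, f, h, j}  B7 = {a, b, f, h, j}
Tree: B1–B2, B2–B3, B1–B4, B4–B5, B1–B6, B6–B7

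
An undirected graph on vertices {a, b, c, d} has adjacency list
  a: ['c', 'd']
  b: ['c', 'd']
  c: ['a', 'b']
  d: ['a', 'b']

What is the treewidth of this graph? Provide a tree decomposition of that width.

Every bag has size at most 3, so the width is 3 − 1 = 2 and tw(G) ≤ 2. For the lower bound, G contains the cycle b–c–a–d–b, so G is not a forest; only forests have treewidth ≤ 1, hence tw(G) ≥ 2. Combining the bounds, tw(G) = 2.

Treewidth 2.
One such decomposition:
Bags: B1 = {a, b, c}  B2 = {a, b, d}
Tree: B1–B2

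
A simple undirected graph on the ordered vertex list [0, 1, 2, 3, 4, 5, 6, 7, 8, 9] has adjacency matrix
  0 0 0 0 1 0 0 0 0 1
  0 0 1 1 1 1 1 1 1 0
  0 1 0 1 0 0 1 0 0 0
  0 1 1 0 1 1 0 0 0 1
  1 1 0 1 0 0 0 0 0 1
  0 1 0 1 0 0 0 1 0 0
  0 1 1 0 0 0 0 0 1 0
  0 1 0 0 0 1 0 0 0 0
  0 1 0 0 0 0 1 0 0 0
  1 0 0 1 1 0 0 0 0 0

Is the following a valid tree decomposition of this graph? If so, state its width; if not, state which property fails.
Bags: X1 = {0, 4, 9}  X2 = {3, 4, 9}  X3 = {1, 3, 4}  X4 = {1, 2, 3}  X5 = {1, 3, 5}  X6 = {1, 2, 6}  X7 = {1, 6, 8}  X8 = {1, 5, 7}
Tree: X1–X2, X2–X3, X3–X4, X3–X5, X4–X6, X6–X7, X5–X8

Vertex coverage: the bags together contain {0, 1, 2, 3, 4, 5, 6, 7, 8, 9}, the full vertex set. Edge coverage: each edge of G has both endpoints in at least one bag. Running intersection: for every vertex, the bags containing it form a connected subtree. All three properties hold, so this is a valid tree decomposition of width max|bag| − 1 = 2, and hence tw(G) ≤ 2.

Yes; width 2.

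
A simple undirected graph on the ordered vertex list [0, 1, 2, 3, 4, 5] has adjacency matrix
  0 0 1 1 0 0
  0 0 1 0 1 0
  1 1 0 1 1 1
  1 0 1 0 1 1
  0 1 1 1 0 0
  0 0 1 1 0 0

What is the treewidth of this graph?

A width-2 tree decomposition is:
Bags: B1 = {2, 3, 5}  B2 = {2, 3, 4}  B3 = {1, 2, 4}  B4 = {0, 2, 3}
Tree: B1–B2, B2–B3, B1–B4
Each bag holds 3 vertices, so the decomposition has width 2, which upper-bounds the treewidth. Conversely, {1, 2, 4} is a clique of size 3, and the vertices of any clique must share a bag in every tree decomposition; so some bag has ≥ 3 vertices and tw(G) ≥ 2. The upper and lower bounds meet at 2, so that is the treewidth.

2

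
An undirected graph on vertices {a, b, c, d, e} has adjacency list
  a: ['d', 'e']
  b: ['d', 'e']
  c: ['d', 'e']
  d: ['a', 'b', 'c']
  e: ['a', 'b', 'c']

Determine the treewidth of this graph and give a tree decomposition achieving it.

Each bag holds 3 vertices, so the decomposition has width 2, which upper-bounds the treewidth. Since e–c–d–b–e is a cycle in G, G is not acyclic. Forests are exactly the graphs of treewidth ≤ 1, so tw(G) ≥ 2. Therefore the treewidth is 2.

Treewidth 2.
One optimal decomposition is:
Bags: B1 = {c, d, e}  B2 = {b, d, e}  B3 = {a, d, e}
Tree: B1–B2, B2–B3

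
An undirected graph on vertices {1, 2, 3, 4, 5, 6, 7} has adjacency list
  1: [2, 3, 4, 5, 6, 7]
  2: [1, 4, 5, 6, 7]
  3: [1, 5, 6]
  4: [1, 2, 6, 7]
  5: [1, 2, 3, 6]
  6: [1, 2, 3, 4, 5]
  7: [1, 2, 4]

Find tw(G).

3

A width-3 tree decomposition is:
Bags: B1 = {1, 2, 4, 6}  B2 = {1, 2, 5, 6}  B3 = {1, 2, 4, 7}  B4 = {1, 3, 5, 6}
Tree: B1–B2, B1–B3, B2–B4
The largest bag has 4 vertices, giving width 3; this decomposition certifies tw(G) ≤ 3. Conversely, {1, 2, 4, 6} is a clique of size 4, and the vertices of any clique must share a bag in every tree decomposition; so some bag has ≥ 4 vertices and tw(G) ≥ 3. Hence tw(G) = 3 exactly.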